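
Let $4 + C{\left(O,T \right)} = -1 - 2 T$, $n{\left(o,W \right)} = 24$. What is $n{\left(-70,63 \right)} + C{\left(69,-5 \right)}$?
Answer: $29$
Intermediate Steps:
$C{\left(O,T \right)} = -5 - 2 T$ ($C{\left(O,T \right)} = -4 - \left(1 + 2 T\right) = -5 - 2 T$)
$n{\left(-70,63 \right)} + C{\left(69,-5 \right)} = 24 - -5 = 24 + \left(-5 + 10\right) = 24 + 5 = 29$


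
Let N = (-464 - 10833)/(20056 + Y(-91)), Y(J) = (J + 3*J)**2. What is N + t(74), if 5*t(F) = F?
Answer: 11232363/762760 ≈ 14.726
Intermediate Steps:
Y(J) = 16*J**2 (Y(J) = (4*J)**2 = 16*J**2)
t(F) = F/5
N = -11297/152552 (N = (-464 - 10833)/(20056 + 16*(-91)**2) = -11297/(20056 + 16*8281) = -11297/(20056 + 132496) = -11297/152552 ≈ -0.074053)
N + t(74) = -11297/152552 + (1/5)*74 = -11297/152552 + 74/5 = 11232363/762760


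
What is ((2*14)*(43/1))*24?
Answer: 28896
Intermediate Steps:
((2*14)*(43/1))*24 = (28*(43*1))*24 = (28*43)*24 = 1204*24 = 28896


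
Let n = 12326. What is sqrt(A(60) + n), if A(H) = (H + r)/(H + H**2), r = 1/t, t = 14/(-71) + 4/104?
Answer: sqrt(3543725718855330)/536190 ≈ 111.02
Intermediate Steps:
t = -293/1846 (t = 14*(-1/71) + 4*(1/104) = -14/71 + 1/26 = -293/1846 ≈ -0.15872)
r = -1846/293 (r = 1/(-293/1846) = -1846/293 ≈ -6.3003)
A(H) = (-1846/293 + H)/(H + H**2) (A(H) = (H - 1846/293)/(H + H**2) = (-1846/293 + H)/(H + H**2))
sqrt(A(60) + n) = sqrt((-1846/293 + 60)/(60*(1 + 60)) + 12326) = sqrt((1/60)*(15734/293)/61 + 12326) = sqrt((1/60)*(1/61)*(15734/293) + 12326) = sqrt(7867/536190 + 12326) = sqrt(6609085807/536190) = sqrt(3543725718855330)/536190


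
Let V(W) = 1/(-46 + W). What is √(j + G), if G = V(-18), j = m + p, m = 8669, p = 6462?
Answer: √968383/8 ≈ 123.01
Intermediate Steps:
j = 15131 (j = 8669 + 6462 = 15131)
G = -1/64 (G = 1/(-46 - 18) = 1/(-64) = -1/64 ≈ -0.015625)
√(j + G) = √(15131 - 1/64) = √(968383/64) = √968383/8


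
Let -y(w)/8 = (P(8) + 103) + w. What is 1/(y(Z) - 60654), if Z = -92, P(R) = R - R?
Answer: -1/60742 ≈ -1.6463e-5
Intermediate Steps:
P(R) = 0
y(w) = -824 - 8*w (y(w) = -8*((0 + 103) + w) = -8*(103 + w) = -824 - 8*w)
1/(y(Z) - 60654) = 1/((-824 - 8*(-92)) - 60654) = 1/((-824 + 736) - 60654) = 1/(-88 - 60654) = 1/(-60742) = -1/60742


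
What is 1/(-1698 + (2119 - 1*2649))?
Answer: -1/2228 ≈ -0.00044883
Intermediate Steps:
1/(-1698 + (2119 - 1*2649)) = 1/(-1698 + (2119 - 2649)) = 1/(-1698 - 530) = 1/(-2228) = -1/2228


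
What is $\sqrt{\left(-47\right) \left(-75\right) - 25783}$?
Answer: $i \sqrt{22258} \approx 149.19 i$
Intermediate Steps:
$\sqrt{\left(-47\right) \left(-75\right) - 25783} = \sqrt{3525 - 25783} = \sqrt{-22258} = i \sqrt{22258}$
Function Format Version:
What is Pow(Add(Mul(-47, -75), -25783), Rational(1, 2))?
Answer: Mul(I, Pow(22258, Rational(1, 2))) ≈ Mul(149.19, I)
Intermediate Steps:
Pow(Add(Mul(-47, -75), -25783), Rational(1, 2)) = Pow(Add(3525, -25783), Rational(1, 2)) = Pow(-22258, Rational(1, 2)) = Mul(I, Pow(22258, Rational(1, 2)))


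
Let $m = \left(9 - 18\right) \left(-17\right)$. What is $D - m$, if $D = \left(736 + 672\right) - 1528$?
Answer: $-273$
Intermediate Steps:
$m = 153$ ($m = \left(-9\right) \left(-17\right) = 153$)
$D = -120$ ($D = 1408 - 1528 = -120$)
$D - m = -120 - 153 = -273$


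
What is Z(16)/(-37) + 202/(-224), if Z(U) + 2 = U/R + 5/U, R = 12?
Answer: -2773/3108 ≈ -0.89221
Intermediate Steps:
Z(U) = -2 + 5/U + U/12 (Z(U) = -2 + (U/12 + 5/U) = -2 + (5/U + U/12) = -2 + 5/U + U/12)
Z(16)/(-37) + 202/(-224) = (-2 + 5/16 + (1/12)*16)/(-37) + 202/(-224) = (-2 + 5*(1/16) + 4/3)*(-1/37) + 202*(-1/224) = (-2 + 5/16 + 4/3)*(-1/37) - 101/112 = -17/48*(-1/37) - 101/112 = 17/1776 - 101/112 = -2773/3108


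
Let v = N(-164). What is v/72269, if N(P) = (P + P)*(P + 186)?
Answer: -7216/72269 ≈ -0.099849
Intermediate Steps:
N(P) = 2*P*(186 + P) (N(P) = (2*P)*(186 + P) = 2*P*(186 + P))
v = -7216 (v = 2*(-164)*(186 - 164) = 2*(-164)*22 = -7216)
v/72269 = -7216/72269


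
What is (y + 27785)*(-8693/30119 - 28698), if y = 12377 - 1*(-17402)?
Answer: -49756235192820/30119 ≈ -1.6520e+9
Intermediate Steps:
y = 29779 (y = 12377 + 17402 = 29779)
(y + 27785)*(-8693/30119 - 28698) = (29779 + 27785)*(-8693/30119 - 28698) = 57564*(-8693*1/30119 - 28698) = 57564*(-8693/30119 - 28698) = 57564*(-864363755/30119) = -49756235192820/30119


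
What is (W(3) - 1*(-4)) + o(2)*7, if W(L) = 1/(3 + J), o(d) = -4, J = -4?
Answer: -25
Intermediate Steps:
W(L) = -1 (W(L) = 1/(3 - 4) = 1/(-1) = -1)
(W(3) - 1*(-4)) + o(2)*7 = (-1 - 1*(-4)) - 4*7 = (-1 + 4) - 28 = 3 - 28 = -25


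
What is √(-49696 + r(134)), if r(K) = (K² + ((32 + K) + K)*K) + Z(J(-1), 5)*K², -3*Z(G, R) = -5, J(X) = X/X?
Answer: 2*√86370/3 ≈ 195.93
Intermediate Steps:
J(X) = 1
Z(G, R) = 5/3 (Z(G, R) = -⅓*(-5) = 5/3)
r(K) = 8*K²/3 + K*(32 + 2*K) (r(K) = (K² + ((32 + K) + K)*K) + 5*K²/3 = (K² + (32 + 2*K)*K) + 5*K²/3 = (K² + K*(32 + 2*K)) + 5*K²/3 = 8*K²/3 + K*(32 + 2*K))
√(-49696 + r(134)) = √(-49696 + (⅔)*134*(48 + 7*134)) = √(-49696 + (⅔)*134*(48 + 938)) = √(-49696 + (⅔)*134*986) = √(-49696 + 264248/3) = √(115160/3) = 2*√86370/3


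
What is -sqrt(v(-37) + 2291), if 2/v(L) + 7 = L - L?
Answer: -sqrt(112245)/7 ≈ -47.861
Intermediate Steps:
v(L) = -2/7 (v(L) = 2/(-7 + (L - L)) = 2/(-7 + 0) = 2/(-7) = 2*(-1/7) = -2/7)
-sqrt(v(-37) + 2291) = -sqrt(-2/7 + 2291) = -sqrt(16035/7) = -sqrt(112245)/7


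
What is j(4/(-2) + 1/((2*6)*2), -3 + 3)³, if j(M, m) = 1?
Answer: 1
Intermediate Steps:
j(4/(-2) + 1/((2*6)*2), -3 + 3)³ = 1³ = 1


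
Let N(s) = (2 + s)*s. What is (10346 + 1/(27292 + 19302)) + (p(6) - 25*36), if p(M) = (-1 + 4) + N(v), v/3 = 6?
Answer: 457040547/46594 ≈ 9809.0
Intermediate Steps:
v = 18 (v = 3*6 = 18)
N(s) = s*(2 + s)
p(M) = 363 (p(M) = (-1 + 4) + 18*(2 + 18) = 3 + 18*20 = 3 + 360 = 363)
(10346 + 1/(27292 + 19302)) + (p(6) - 25*36) = (10346 + 1/(27292 + 19302)) + (363 - 25*36) = (10346 + 1/46594) + (363 - 900) = (10346 + 1/46594) - 537 = 482061525/46594 - 537 = 457040547/46594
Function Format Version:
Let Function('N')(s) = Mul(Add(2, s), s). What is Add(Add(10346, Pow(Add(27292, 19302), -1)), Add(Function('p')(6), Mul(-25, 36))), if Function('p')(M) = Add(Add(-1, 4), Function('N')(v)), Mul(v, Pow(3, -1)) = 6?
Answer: Rational(457040547, 46594) ≈ 9809.0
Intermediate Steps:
v = 18 (v = Mul(3, 6) = 18)
Function('N')(s) = Mul(s, Add(2, s))
Function('p')(M) = 363 (Function('p')(M) = Add(Add(-1, 4), Mul(18, Add(2, 18))) = Add(3, Mul(18, 20)) = Add(3, 360) = 363)
Add(Add(10346, Pow(Add(27292, 19302), -1)), Add(Function('p')(6), Mul(-25, 36))) = Add(Add(10346, Pow(Add(27292, 19302), -1)), Add(363, Mul(-25, 36))) = Add(Add(10346, Pow(46594, -1)), Add(363, -900)) = Add(Add(10346, Rational(1, 46594)), -537) = Add(Rational(482061525, 46594), -537) = Rational(457040547, 46594)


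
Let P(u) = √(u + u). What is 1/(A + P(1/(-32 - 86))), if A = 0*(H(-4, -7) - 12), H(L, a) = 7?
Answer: -I*√59 ≈ -7.6811*I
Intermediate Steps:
P(u) = √2*√u (P(u) = √(2*u) = √2*√u)
A = 0 (A = 0*(7 - 12) = 0*(-5) = 0)
1/(A + P(1/(-32 - 86))) = 1/(0 + √2*√(1/(-32 - 86))) = 1/(0 + √2*√(1/(-118))) = 1/(0 + √2*√(-1/118)) = 1/(0 + √2*(I*√118/118)) = 1/(0 + I*√59/59) = 1/(I*√59/59) = -I*√59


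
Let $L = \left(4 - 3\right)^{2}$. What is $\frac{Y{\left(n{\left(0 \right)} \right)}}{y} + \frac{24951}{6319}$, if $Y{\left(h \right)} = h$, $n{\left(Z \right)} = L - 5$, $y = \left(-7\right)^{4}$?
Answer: $\frac{59882075}{15171919} \approx 3.9469$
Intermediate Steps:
$L = 1$ ($L = 1^{2} = 1$)
$y = 2401$
$n{\left(Z \right)} = -4$ ($n{\left(Z \right)} = 1 - 5 = -4$)
$\frac{Y{\left(n{\left(0 \right)} \right)}}{y} + \frac{24951}{6319} = - \frac{4}{2401} + \frac{24951}{6319} = \frac{59882075}{15171919}$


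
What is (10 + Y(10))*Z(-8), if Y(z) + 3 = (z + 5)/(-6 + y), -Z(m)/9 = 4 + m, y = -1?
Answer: 1224/7 ≈ 174.86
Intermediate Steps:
Z(m) = -36 - 9*m (Z(m) = -9*(4 + m) = -36 - 9*m)
Y(z) = -26/7 - z/7 (Y(z) = -3 + (z + 5)/(-6 - 1) = -3 + (5 + z)/(-7) = -3 + (5 + z)*(-1/7) = -3 + (-5/7 - z/7) = -26/7 - z/7)
(10 + Y(10))*Z(-8) = (10 + (-26/7 - 1/7*10))*(-36 - 9*(-8)) = (10 + (-26/7 - 10/7))*(-36 + 72) = (10 - 36/7)*36 = (34/7)*36 = 1224/7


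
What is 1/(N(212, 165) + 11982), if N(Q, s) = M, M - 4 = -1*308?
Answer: 1/11678 ≈ 8.5631e-5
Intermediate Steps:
M = -304 (M = 4 - 1*308 = 4 - 308 = -304)
N(Q, s) = -304
1/(N(212, 165) + 11982) = 1/(-304 + 11982) = 1/11678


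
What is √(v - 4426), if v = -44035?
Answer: 7*I*√989 ≈ 220.14*I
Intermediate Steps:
√(v - 4426) = √(-44035 - 4426) = √(-48461) = 7*I*√989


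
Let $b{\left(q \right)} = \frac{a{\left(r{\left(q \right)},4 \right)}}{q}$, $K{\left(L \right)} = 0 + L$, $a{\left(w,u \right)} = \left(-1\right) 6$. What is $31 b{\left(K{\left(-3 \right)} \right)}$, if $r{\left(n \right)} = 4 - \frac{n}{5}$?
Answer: $62$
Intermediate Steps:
$r{\left(n \right)} = 4 - \frac{n}{5}$ ($r{\left(n \right)} = 4 - n \frac{1}{5} = 4 - \frac{n}{5}$)
$a{\left(w,u \right)} = -6$
$K{\left(L \right)} = L$
$b{\left(q \right)} = - \frac{6}{q}$
$31 b{\left(K{\left(-3 \right)} \right)} = 31 \left(- \frac{6}{-3}\right) = 31 \left(\left(-6\right) \left(- \frac{1}{3}\right)\right) = 31 \cdot 2 = 62$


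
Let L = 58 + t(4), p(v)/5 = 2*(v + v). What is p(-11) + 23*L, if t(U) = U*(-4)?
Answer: 746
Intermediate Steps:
t(U) = -4*U
p(v) = 20*v (p(v) = 5*(2*(v + v)) = 5*(2*(2*v)) = 5*(4*v) = 20*v)
L = 42 (L = 58 - 4*4 = 58 - 16 = 42)
p(-11) + 23*L = 20*(-11) + 23*42 = -220 + 966 = 746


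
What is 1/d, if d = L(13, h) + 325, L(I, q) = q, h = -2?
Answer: 1/323 ≈ 0.0030960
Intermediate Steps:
d = 323 (d = -2 + 325 = 323)
1/d = 1/323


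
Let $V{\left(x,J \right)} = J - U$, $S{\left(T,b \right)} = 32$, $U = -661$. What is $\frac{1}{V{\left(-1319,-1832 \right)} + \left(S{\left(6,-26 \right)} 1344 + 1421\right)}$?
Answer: $\frac{1}{43258} \approx 2.3117 \cdot 10^{-5}$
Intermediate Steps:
$V{\left(x,J \right)} = 661 + J$ ($V{\left(x,J \right)} = J - -661 = J + 661 = 661 + J$)
$\frac{1}{V{\left(-1319,-1832 \right)} + \left(S{\left(6,-26 \right)} 1344 + 1421\right)} = \frac{1}{\left(661 - 1832\right) + \left(32 \cdot 1344 + 1421\right)} = \frac{1}{-1171 + \left(43008 + 1421\right)} = \frac{1}{-1171 + 44429} = \frac{1}{43258}$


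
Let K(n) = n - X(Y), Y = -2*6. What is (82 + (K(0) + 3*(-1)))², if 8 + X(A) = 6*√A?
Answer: 7137 - 2088*I*√3 ≈ 7137.0 - 3616.5*I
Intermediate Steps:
Y = -12
X(A) = -8 + 6*√A
K(n) = 8 + n - 12*I*√3 (K(n) = n - (-8 + 6*√(-12)) = n - (-8 + 6*(2*I*√3)) = n - (-8 + 12*I*√3) = n + (8 - 12*I*√3) = 8 + n - 12*I*√3)
(82 + (K(0) + 3*(-1)))² = (82 + ((8 + 0 - 12*I*√3) + 3*(-1)))² = (82 + ((8 - 12*I*√3) - 3))² = (82 + (5 - 12*I*√3))² = (87 - 12*I*√3)²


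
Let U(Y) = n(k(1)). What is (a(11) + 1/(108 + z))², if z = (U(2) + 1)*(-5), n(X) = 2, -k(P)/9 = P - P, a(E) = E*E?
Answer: 126652516/8649 ≈ 14644.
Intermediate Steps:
a(E) = E²
k(P) = 0 (k(P) = -9*(P - P) = -9*0 = 0)
U(Y) = 2
z = -15 (z = (2 + 1)*(-5) = 3*(-5) = -15)
(a(11) + 1/(108 + z))² = (11² + 1/(108 - 15))² = (121 + 1/93)² = (11254/93)² = 126652516/8649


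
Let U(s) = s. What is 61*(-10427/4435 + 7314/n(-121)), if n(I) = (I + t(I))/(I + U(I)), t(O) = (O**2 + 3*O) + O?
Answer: -1007791858/128615 ≈ -7835.7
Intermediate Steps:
t(O) = O**2 + 4*O
n(I) = (I + I*(4 + I))/(2*I) (n(I) = (I + I*(4 + I))/(I + I) = (I + I*(4 + I))/((2*I)) = (I + I*(4 + I))*(1/(2*I)) = (I + I*(4 + I))/(2*I))
61*(-10427/4435 + 7314/n(-121)) = 61*(-10427/4435 + 7314/(5/2 + (1/2)*(-121))) = 61*(-10427*1/4435 + 7314/(5/2 - 121/2)) = 61*(-10427/4435 + 7314/(-58)) = 61*(-10427/4435 + 7314*(-1/58)) = 61*(-10427/4435 - 3657/29) = 61*(-16521178/128615) = -1007791858/128615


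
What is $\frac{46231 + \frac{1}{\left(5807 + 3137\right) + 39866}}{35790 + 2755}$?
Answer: $\frac{2256535111}{1881381450} \approx 1.1994$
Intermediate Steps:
$\frac{46231 + \frac{1}{\left(5807 + 3137\right) + 39866}}{35790 + 2755} = \frac{46231 + \frac{1}{8944 + 39866}}{38545} = \left(46231 + \frac{1}{48810}\right) \frac{1}{38545} = \frac{2256535111}{48810} \cdot \frac{1}{38545} = \frac{2256535111}{1881381450}$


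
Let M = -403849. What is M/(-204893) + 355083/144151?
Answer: 130969258318/29535530843 ≈ 4.4343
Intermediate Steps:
M/(-204893) + 355083/144151 = -403849/(-204893) + 355083/144151 = -403849*(-1/204893) + 355083*(1/144151) = 403849/204893 + 355083/144151 = 130969258318/29535530843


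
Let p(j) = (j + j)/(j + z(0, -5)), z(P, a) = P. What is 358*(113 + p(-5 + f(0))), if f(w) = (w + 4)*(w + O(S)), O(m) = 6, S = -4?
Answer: 41170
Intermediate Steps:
f(w) = (4 + w)*(6 + w) (f(w) = (w + 4)*(w + 6) = (4 + w)*(6 + w))
p(j) = 2 (p(j) = (j + j)/(j + 0) = (2*j)/j = 2)
358*(113 + p(-5 + f(0))) = 358*(113 + 2) = 358*115 = 41170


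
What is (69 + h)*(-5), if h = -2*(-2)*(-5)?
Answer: -245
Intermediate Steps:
h = -20 (h = 4*(-5) = -20)
(69 + h)*(-5) = (69 - 20)*(-5) = 49*(-5) = -245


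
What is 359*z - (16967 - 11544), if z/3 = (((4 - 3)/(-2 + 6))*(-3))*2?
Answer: -14077/2 ≈ -7038.5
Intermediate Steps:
z = -9/2 (z = 3*((((4 - 3)/(-2 + 6))*(-3))*2) = 3*(((1/4)*(-3))*2) = 3*(((1*(¼))*(-3))*2) = 3*(((¼)*(-3))*2) = 3*(-¾*2) = 3*(-3/2) = -9/2 ≈ -4.5000)
359*z - (16967 - 11544) = 359*(-9/2) - (16967 - 11544) = -3231/2 - 1*5423 = -3231/2 - 5423 = -14077/2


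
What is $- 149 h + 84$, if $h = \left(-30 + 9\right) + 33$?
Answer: $-1704$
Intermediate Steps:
$h = 12$ ($h = -21 + 33 = 12$)
$- 149 h + 84 = \left(-149\right) 12 + 84 = -1788 + 84 = -1704$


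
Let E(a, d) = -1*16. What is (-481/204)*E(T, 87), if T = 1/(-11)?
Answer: 1924/51 ≈ 37.725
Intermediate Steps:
T = -1/11 ≈ -0.090909
E(a, d) = -16
(-481/204)*E(T, 87) = -481/204*(-16) = 1924/51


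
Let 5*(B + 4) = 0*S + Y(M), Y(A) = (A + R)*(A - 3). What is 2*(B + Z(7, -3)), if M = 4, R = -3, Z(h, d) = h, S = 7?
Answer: 32/5 ≈ 6.4000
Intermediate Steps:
Y(A) = (-3 + A)² (Y(A) = (A - 3)*(A - 3) = (-3 + A)*(-3 + A) = (-3 + A)²)
B = -19/5 (B = -4 + (0*7 + (9 + 4² - 6*4))/5 = -4 + (0 + (9 + 16 - 24))/5 = -4 + (0 + 1)/5 = -4 + (⅕)*1 = -4 + ⅕ = -19/5 ≈ -3.8000)
2*(B + Z(7, -3)) = 2*(-19/5 + 7) = 2*(16/5) = 32/5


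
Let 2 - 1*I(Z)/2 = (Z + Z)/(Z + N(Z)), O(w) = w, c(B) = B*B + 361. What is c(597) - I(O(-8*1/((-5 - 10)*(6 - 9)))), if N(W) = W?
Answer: 356768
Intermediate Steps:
c(B) = 361 + B² (c(B) = B² + 361 = 361 + B²)
I(Z) = 2 (I(Z) = 4 - 2*(Z + Z)/(Z + Z) = 4 - 2*2*Z/(2*Z) = 4 - 2*2*Z*1/(2*Z) = 4 - 2*1 = 4 - 2 = 2)
c(597) - I(O(-8*1/((-5 - 10)*(6 - 9)))) = (361 + 597²) - 1*2 = (361 + 356409) - 2 = 356770 - 2 = 356768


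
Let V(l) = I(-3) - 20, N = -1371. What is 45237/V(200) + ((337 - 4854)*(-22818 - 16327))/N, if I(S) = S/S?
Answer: -3421561262/26049 ≈ -1.3135e+5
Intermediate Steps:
I(S) = 1
V(l) = -19 (V(l) = 1 - 20 = -19)
45237/V(200) + ((337 - 4854)*(-22818 - 16327))/N = 45237/(-19) + ((337 - 4854)*(-22818 - 16327))/(-1371) = 45237*(-1/19) - 4517*(-39145)*(-1/1371) = -45237/19 + 176817965*(-1/1371) = -45237/19 - 176817965/1371 = -3421561262/26049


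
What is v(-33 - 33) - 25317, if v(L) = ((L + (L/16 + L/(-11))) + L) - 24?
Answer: -203769/8 ≈ -25471.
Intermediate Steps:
v(L) = -24 + 347*L/176 (v(L) = ((L + (L*(1/16) + L*(-1/11))) + L) - 24 = ((L + (L/16 - L/11)) + L) - 24 = ((L - 5*L/176) + L) - 24 = (171*L/176 + L) - 24 = 347*L/176 - 24 = -24 + 347*L/176)
v(-33 - 33) - 25317 = (-24 + 347*(-33 - 33)/176) - 25317 = (-24 + (347/176)*(-66)) - 25317 = (-24 - 1041/8) - 25317 = -1233/8 - 25317 = -203769/8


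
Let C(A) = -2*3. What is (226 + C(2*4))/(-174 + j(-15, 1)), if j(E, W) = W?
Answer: -220/173 ≈ -1.2717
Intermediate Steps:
C(A) = -6
(226 + C(2*4))/(-174 + j(-15, 1)) = (226 - 6)/(-174 + 1) = 220/(-173) = 220*(-1/173) = -220/173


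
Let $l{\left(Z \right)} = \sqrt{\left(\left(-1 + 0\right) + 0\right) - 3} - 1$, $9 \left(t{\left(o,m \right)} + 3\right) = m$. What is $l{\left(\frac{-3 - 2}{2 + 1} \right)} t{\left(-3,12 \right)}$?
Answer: $\frac{5}{3} - \frac{10 i}{3} \approx 1.6667 - 3.3333 i$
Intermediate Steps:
$t{\left(o,m \right)} = -3 + \frac{m}{9}$
$l{\left(Z \right)} = -1 + 2 i$ ($l{\left(Z \right)} = \sqrt{\left(-1 + 0\right) - 3} - 1 = \sqrt{-1 - 3} - 1 = \sqrt{-4} - 1 = 2 i - 1 = -1 + 2 i$)
$l{\left(\frac{-3 - 2}{2 + 1} \right)} t{\left(-3,12 \right)} = \left(-1 + 2 i\right) \left(-3 + \frac{1}{9} \cdot 12\right) = \left(-1 + 2 i\right) \left(-3 + \frac{4}{3}\right) = \left(-1 + 2 i\right) \left(- \frac{5}{3}\right) = \frac{5}{3} - \frac{10 i}{3}$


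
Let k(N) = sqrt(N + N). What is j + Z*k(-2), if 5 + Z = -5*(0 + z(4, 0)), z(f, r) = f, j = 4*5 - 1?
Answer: 19 - 50*I ≈ 19.0 - 50.0*I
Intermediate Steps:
j = 19 (j = 20 - 1 = 19)
Z = -25 (Z = -5 - 5*(0 + 4) = -5 - 5*4 = -5 - 20 = -25)
k(N) = sqrt(2)*sqrt(N) (k(N) = sqrt(2*N) = sqrt(2)*sqrt(N))
j + Z*k(-2) = 19 - 25*sqrt(2)*sqrt(-2) = 19 - 25*sqrt(2)*I*sqrt(2) = 19 - 50*I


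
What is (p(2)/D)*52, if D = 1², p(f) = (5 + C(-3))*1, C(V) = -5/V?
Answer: 1040/3 ≈ 346.67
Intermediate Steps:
p(f) = 20/3 (p(f) = (5 - 5/(-3))*1 = (5 - 5*(-⅓))*1 = (5 + 5/3)*1 = (20/3)*1 = 20/3)
D = 1
(p(2)/D)*52 = ((20/3)/1)*52 = ((20/3)*1)*52 = (20/3)*52 = 1040/3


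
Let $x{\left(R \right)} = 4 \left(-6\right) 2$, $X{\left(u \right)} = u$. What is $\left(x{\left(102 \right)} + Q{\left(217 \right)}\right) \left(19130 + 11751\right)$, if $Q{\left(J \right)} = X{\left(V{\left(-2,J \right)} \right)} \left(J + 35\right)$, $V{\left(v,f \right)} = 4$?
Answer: $29645760$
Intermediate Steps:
$Q{\left(J \right)} = 140 + 4 J$ ($Q{\left(J \right)} = 4 \left(J + 35\right) = 4 \left(35 + J\right) = 140 + 4 J$)
$x{\left(R \right)} = -48$ ($x{\left(R \right)} = \left(-24\right) 2 = -48$)
$\left(x{\left(102 \right)} + Q{\left(217 \right)}\right) \left(19130 + 11751\right) = \left(-48 + \left(140 + 4 \cdot 217\right)\right) \left(19130 + 11751\right) = \left(-48 + \left(140 + 868\right)\right) 30881 = \left(-48 + 1008\right) 30881 = 960 \cdot 30881 = 29645760$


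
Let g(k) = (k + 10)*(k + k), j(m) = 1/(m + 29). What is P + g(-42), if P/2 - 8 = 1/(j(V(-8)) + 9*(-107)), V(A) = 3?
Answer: 83323696/30815 ≈ 2704.0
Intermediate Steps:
j(m) = 1/(29 + m)
g(k) = 2*k*(10 + k) (g(k) = (10 + k)*(2*k) = 2*k*(10 + k))
P = 492976/30815 (P = 16 + 2/(1/(29 + 3) + 9*(-107)) = 16 + 2/(1/32 - 963) = 16 + 2/(-30815/32) = 16 + 2*(-32/30815) = 16 - 64/30815 = 492976/30815 ≈ 15.998)
P + g(-42) = 492976/30815 + 2*(-42)*(10 - 42) = 492976/30815 + 2*(-42)*(-32) = 492976/30815 + 2688 = 83323696/30815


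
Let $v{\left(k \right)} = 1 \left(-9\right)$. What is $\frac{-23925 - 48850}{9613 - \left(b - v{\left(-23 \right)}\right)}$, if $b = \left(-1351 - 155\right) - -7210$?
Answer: $- \frac{2911}{156} \approx -18.66$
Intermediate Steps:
$b = 5704$ ($b = -1506 + 7210 = 5704$)
$v{\left(k \right)} = -9$
$\frac{-23925 - 48850}{9613 - \left(b - v{\left(-23 \right)}\right)} = \frac{-23925 - 48850}{9613 - 5713} = - \frac{72775}{9613 - 5713} = - \frac{72775}{3900} = \left(-72775\right) \frac{1}{3900} = - \frac{2911}{156}$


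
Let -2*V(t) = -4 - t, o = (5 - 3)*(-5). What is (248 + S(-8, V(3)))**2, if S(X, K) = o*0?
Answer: 61504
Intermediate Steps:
o = -10 (o = 2*(-5) = -10)
V(t) = 2 + t/2 (V(t) = -(-4 - t)/2 = 2 + t/2)
S(X, K) = 0 (S(X, K) = -10*0 = 0)
(248 + S(-8, V(3)))**2 = (248 + 0)**2 = 248**2 = 61504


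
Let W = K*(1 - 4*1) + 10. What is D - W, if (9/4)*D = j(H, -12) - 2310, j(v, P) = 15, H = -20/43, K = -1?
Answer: -1033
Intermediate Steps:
H = -20/43 (H = -20*1/43 = -20/43 ≈ -0.46512)
D = -1020 (D = 4*(15 - 2310)/9 = (4/9)*(-2295) = -1020)
W = 13 (W = -(1 - 4*1) + 10 = -(1 - 4) + 10 = -1*(-3) + 10 = 3 + 10 = 13)
D - W = -1020 - 1*13 = -1020 - 13 = -1033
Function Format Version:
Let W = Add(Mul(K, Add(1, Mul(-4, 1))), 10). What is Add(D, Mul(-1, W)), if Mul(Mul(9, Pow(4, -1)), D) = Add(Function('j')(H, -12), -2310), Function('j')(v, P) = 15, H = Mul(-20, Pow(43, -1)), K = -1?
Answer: -1033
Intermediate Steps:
H = Rational(-20, 43) (H = Mul(-20, Rational(1, 43)) = Rational(-20, 43) ≈ -0.46512)
D = -1020 (D = Mul(Rational(4, 9), Add(15, -2310)) = Mul(Rational(4, 9), -2295) = -1020)
W = 13 (W = Add(Mul(-1, Add(1, Mul(-4, 1))), 10) = Add(Mul(-1, Add(1, -4)), 10) = Add(Mul(-1, -3), 10) = Add(3, 10) = 13)
Add(D, Mul(-1, W)) = Add(-1020, Mul(-1, 13)) = Add(-1020, -13) = -1033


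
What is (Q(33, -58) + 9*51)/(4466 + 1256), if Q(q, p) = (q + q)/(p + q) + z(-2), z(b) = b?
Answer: 11359/143050 ≈ 0.079406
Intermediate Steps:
Q(q, p) = -2 + 2*q/(p + q) (Q(q, p) = (q + q)/(p + q) - 2 = (2*q)/(p + q) - 2 = 2*q/(p + q) - 2 = -2 + 2*q/(p + q))
(Q(33, -58) + 9*51)/(4466 + 1256) = (-2*(-58)/(-58 + 33) + 9*51)/(4466 + 1256) = (-2*(-58)/(-25) + 459)/5722 = (-2*(-58)*(-1/25) + 459)*(1/5722) = (-116/25 + 459)*(1/5722) = (11359/25)*(1/5722) = 11359/143050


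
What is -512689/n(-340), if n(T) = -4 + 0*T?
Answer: 512689/4 ≈ 1.2817e+5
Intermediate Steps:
n(T) = -4 (n(T) = -4 + 0 = -4)
-512689/n(-340) = -512689/(-4) = -512689*(-¼) = 512689/4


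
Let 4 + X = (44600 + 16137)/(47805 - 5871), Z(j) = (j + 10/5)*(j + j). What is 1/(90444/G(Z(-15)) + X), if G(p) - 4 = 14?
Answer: 41934/210597373 ≈ 0.00019912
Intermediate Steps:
Z(j) = 2*j*(2 + j) (Z(j) = (j + 10*(⅕))*(2*j) = (j + 2)*(2*j) = (2 + j)*(2*j) = 2*j*(2 + j))
G(p) = 18 (G(p) = 4 + 14 = 18)
X = -106999/41934 (X = -4 + (44600 + 16137)/(47805 - 5871) = -4 + 60737/41934 = -106999/41934 ≈ -2.5516)
1/(90444/G(Z(-15)) + X) = 1/(90444/18 - 106999/41934) = 1/(90444*(1/18) - 106999/41934) = 1/(15074/3 - 106999/41934) = 1/(210597373/41934) = 41934/210597373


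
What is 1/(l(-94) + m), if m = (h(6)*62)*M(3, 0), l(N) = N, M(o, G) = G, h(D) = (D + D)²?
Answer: -1/94 ≈ -0.010638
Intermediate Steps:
h(D) = 4*D² (h(D) = (2*D)² = 4*D²)
m = 0 (m = ((4*6²)*62)*0 = ((4*36)*62)*0 = (144*62)*0 = 8928*0 = 0)
1/(l(-94) + m) = 1/(-94 + 0) = 1/(-94) = -1/94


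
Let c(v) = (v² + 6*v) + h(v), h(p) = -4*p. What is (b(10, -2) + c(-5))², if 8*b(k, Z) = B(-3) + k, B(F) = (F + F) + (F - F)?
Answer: 961/4 ≈ 240.25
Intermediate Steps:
B(F) = 2*F (B(F) = 2*F + 0 = 2*F)
b(k, Z) = -¾ + k/8 (b(k, Z) = (2*(-3) + k)/8 = (-6 + k)/8 = -¾ + k/8)
c(v) = v² + 2*v (c(v) = (v² + 6*v) - 4*v = v² + 2*v)
(b(10, -2) + c(-5))² = ((-¾ + (⅛)*10) - 5*(2 - 5))² = ((-¾ + 5/4) - 5*(-3))² = (½ + 15)² = (31/2)² = 961/4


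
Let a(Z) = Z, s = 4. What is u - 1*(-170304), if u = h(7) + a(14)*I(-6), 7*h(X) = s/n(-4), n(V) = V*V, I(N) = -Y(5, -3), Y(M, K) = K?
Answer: 4769689/28 ≈ 1.7035e+5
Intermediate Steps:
I(N) = 3 (I(N) = -1*(-3) = 3)
n(V) = V²
h(X) = 1/28 (h(X) = (4/((-4)²))/7 = (4/16)/7 = (4*(1/16))/7 = (⅐)*(¼) = 1/28)
u = 1177/28 (u = 1/28 + 14*3 = 1/28 + 42 = 1177/28 ≈ 42.036)
u - 1*(-170304) = 1177/28 - 1*(-170304) = 1177/28 + 170304 = 4769689/28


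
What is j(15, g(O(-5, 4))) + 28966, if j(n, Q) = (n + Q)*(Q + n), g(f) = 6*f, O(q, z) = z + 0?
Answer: 30487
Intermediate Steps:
O(q, z) = z
j(n, Q) = (Q + n)² (j(n, Q) = (Q + n)*(Q + n) = (Q + n)²)
j(15, g(O(-5, 4))) + 28966 = (6*4 + 15)² + 28966 = (24 + 15)² + 28966 = 39² + 28966 = 1521 + 28966 = 30487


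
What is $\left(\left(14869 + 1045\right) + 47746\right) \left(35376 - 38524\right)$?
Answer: $-200401680$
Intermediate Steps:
$\left(\left(14869 + 1045\right) + 47746\right) \left(35376 - 38524\right) = \left(15914 + 47746\right) \left(-3148\right) = 63660 \left(-3148\right) = -200401680$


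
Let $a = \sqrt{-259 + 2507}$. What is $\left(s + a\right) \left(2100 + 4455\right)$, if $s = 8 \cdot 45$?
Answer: $2359800 + 13110 \sqrt{562} \approx 2.6706 \cdot 10^{6}$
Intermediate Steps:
$s = 360$
$a = 2 \sqrt{562}$ ($a = \sqrt{2248} = 2 \sqrt{562} \approx 47.413$)
$\left(s + a\right) \left(2100 + 4455\right) = \left(360 + 2 \sqrt{562}\right) \left(2100 + 4455\right) = \left(360 + 2 \sqrt{562}\right) 6555 = 2359800 + 13110 \sqrt{562}$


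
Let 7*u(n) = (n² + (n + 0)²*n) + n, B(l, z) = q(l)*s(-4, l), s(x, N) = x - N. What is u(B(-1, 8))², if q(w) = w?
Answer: 1521/49 ≈ 31.041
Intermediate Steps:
B(l, z) = l*(-4 - l)
u(n) = n/7 + n²/7 + n³/7 (u(n) = ((n² + (n + 0)²*n) + n)/7 = ((n² + n²*n) + n)/7 = ((n² + n³) + n)/7 = (n + n² + n³)/7 = n/7 + n²/7 + n³/7)
u(B(-1, 8))² = ((-1*(-1)*(4 - 1))*(1 - 1*(-1)*(4 - 1) + (-1*(-1)*(4 - 1))²)/7)² = ((-1*(-1)*3)*(1 - 1*(-1)*3 + (-1*(-1)*3)²)/7)² = ((⅐)*3*(1 + 3 + 3²))² = ((⅐)*3*(1 + 3 + 9))² = ((⅐)*3*13)² = (39/7)² = 1521/49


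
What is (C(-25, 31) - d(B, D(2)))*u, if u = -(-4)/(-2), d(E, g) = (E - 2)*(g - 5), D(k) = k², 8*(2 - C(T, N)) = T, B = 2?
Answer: -41/4 ≈ -10.250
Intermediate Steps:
C(T, N) = 2 - T/8
d(E, g) = (-5 + g)*(-2 + E) (d(E, g) = (-2 + E)*(-5 + g) = (-5 + g)*(-2 + E))
u = -2 (u = -(-4)*(-1)/2 = -1*2 = -2)
(C(-25, 31) - d(B, D(2)))*u = ((2 - ⅛*(-25)) - (10 - 5*2 - 2*2² + 2*2²))*(-2) = ((2 + 25/8) - (10 - 10 - 2*4 + 2*4))*(-2) = (41/8 - (10 - 10 - 8 + 8))*(-2) = (41/8 - 1*0)*(-2) = (41/8 + 0)*(-2) = (41/8)*(-2) = -41/4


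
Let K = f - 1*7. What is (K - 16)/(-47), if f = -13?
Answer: 36/47 ≈ 0.76596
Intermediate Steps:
K = -20 (K = -13 - 1*7 = -13 - 7 = -20)
(K - 16)/(-47) = (-20 - 16)/(-47) = -36*(-1/47) = 36/47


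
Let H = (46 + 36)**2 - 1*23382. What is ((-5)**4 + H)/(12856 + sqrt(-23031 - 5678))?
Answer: -206120248/165305445 + 16033*I*sqrt(28709)/165305445 ≈ -1.2469 + 0.016434*I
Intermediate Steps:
H = -16658 (H = 82**2 - 23382 = 6724 - 23382 = -16658)
((-5)**4 + H)/(12856 + sqrt(-23031 - 5678)) = ((-5)**4 - 16658)/(12856 + sqrt(-23031 - 5678)) = (625 - 16658)/(12856 + sqrt(-28709)) = -16033/(12856 + I*sqrt(28709))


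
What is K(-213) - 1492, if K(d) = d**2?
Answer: 43877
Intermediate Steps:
K(-213) - 1492 = (-213)**2 - 1492 = 45369 - 1492 = 43877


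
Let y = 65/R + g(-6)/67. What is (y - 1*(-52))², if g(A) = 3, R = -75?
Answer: 2645456356/1010025 ≈ 2619.2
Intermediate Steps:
y = -826/1005 (y = 65/(-75) + 3/67 = 65*(-1/75) + 3*(1/67) = -13/15 + 3/67 = -826/1005 ≈ -0.82189)
(y - 1*(-52))² = (-826/1005 - 1*(-52))² = (-826/1005 + 52)² = (51434/1005)² = 2645456356/1010025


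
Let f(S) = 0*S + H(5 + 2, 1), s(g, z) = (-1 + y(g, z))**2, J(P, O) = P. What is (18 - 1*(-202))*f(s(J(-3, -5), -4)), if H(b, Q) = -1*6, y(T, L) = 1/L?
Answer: -1320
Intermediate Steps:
H(b, Q) = -6
s(g, z) = (-1 + 1/z)**2
f(S) = -6 (f(S) = 0*S - 6 = 0 - 6 = -6)
(18 - 1*(-202))*f(s(J(-3, -5), -4)) = (18 - 1*(-202))*(-6) = (18 + 202)*(-6) = 220*(-6) = -1320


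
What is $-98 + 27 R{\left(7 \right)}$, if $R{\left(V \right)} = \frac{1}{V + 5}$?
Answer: $- \frac{383}{4} \approx -95.75$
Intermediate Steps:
$R{\left(V \right)} = \frac{1}{5 + V}$
$-98 + 27 R{\left(7 \right)} = -98 + \frac{27}{5 + 7} = -98 + \frac{27}{12} = -98 + 27 \cdot \frac{1}{12} = -98 + \frac{9}{4} = - \frac{383}{4}$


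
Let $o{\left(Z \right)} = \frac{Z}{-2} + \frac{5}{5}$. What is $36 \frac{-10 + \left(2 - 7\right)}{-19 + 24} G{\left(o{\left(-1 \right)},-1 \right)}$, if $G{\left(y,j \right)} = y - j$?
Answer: $-270$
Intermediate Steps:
$o{\left(Z \right)} = 1 - \frac{Z}{2}$ ($o{\left(Z \right)} = Z \left(- \frac{1}{2}\right) + 5 \cdot \frac{1}{5} = - \frac{Z}{2} + 1 = 1 - \frac{Z}{2}$)
$36 \frac{-10 + \left(2 - 7\right)}{-19 + 24} G{\left(o{\left(-1 \right)},-1 \right)} = 36 \frac{-10 + \left(2 - 7\right)}{-19 + 24} \left(\left(1 - - \frac{1}{2}\right) - -1\right) = 36 \frac{-10 + \left(2 - 7\right)}{5} \left(\left(1 + \frac{1}{2}\right) + 1\right) = 36 \left(-10 - 5\right) \frac{1}{5} \left(\frac{3}{2} + 1\right) = 36 \left(\left(-15\right) \frac{1}{5}\right) \frac{5}{2} = 36 \left(-3\right) \frac{5}{2} = \left(-108\right) \frac{5}{2} = -270$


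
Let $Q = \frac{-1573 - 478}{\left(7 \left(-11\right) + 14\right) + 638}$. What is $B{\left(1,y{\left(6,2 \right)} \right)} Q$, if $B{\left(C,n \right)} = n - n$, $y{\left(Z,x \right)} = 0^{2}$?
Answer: $0$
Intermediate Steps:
$y{\left(Z,x \right)} = 0$
$B{\left(C,n \right)} = 0$
$Q = - \frac{2051}{575}$ ($Q = - \frac{2051}{\left(-77 + 14\right) + 638} = - \frac{2051}{-63 + 638} = - \frac{2051}{575} \approx -3.567$)
$B{\left(1,y{\left(6,2 \right)} \right)} Q = 0 \left(- \frac{2051}{575}\right) = 0$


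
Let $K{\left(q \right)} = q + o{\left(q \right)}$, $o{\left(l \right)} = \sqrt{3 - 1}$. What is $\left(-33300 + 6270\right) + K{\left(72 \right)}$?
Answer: $-26958 + \sqrt{2} \approx -26957.0$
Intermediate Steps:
$o{\left(l \right)} = \sqrt{2}$
$K{\left(q \right)} = q + \sqrt{2}$
$\left(-33300 + 6270\right) + K{\left(72 \right)} = \left(-33300 + 6270\right) + \left(72 + \sqrt{2}\right) = -27030 + \left(72 + \sqrt{2}\right) = -26958 + \sqrt{2}$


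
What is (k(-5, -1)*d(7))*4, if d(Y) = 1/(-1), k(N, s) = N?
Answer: 20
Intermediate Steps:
d(Y) = -1
(k(-5, -1)*d(7))*4 = -5*(-1)*4 = 5*4 = 20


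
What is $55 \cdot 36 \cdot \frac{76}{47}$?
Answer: $\frac{150480}{47} \approx 3201.7$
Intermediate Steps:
$55 \cdot 36 \cdot \frac{76}{47} = 1980 \cdot 76 \cdot \frac{1}{47} = 1980 \cdot \frac{76}{47} = \frac{150480}{47}$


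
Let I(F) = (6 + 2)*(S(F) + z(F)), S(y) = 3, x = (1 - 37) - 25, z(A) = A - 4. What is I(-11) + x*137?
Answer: -8453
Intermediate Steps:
z(A) = -4 + A
x = -61 (x = -36 - 25 = -61)
I(F) = -8 + 8*F (I(F) = (6 + 2)*(3 + (-4 + F)) = 8*(-1 + F) = -8 + 8*F)
I(-11) + x*137 = (-8 + 8*(-11)) - 61*137 = (-8 - 88) - 8357 = -96 - 8357 = -8453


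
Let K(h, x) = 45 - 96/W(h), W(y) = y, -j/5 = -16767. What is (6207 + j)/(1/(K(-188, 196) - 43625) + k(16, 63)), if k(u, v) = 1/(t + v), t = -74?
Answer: -2028699925032/2048753 ≈ -9.9021e+5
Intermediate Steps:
j = 83835 (j = -5*(-16767) = 83835)
k(u, v) = 1/(-74 + v)
K(h, x) = 45 - 96/h
(6207 + j)/(1/(K(-188, 196) - 43625) + k(16, 63)) = (6207 + 83835)/(1/((45 - 96/(-188)) - 43625) + 1/(-74 + 63)) = 90042/(1/((45 - 96*(-1/188)) - 43625) + 1/(-11)) = 90042/(1/((45 + 24/47) - 43625) - 1/11) = 90042/(1/(2139/47 - 43625) - 1/11) = 90042/(1/(-2048236/47) - 1/11) = 90042/(-47/2048236 - 1/11) = 90042/(-2048753/22530596) = 90042*(-22530596/2048753) = -2028699925032/2048753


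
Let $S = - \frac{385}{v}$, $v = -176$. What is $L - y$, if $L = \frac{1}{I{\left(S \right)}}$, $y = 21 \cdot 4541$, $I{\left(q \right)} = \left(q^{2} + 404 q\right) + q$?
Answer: $- \frac{21744691769}{228025} \approx -95361.0$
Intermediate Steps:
$S = \frac{35}{16}$ ($S = - \frac{385}{-176} = \left(-385\right) \left(- \frac{1}{176}\right) = \frac{35}{16} \approx 2.1875$)
$I{\left(q \right)} = q^{2} + 405 q$
$y = 95361$
$L = \frac{256}{228025}$ ($L = \frac{1}{\frac{35}{16} \left(405 + \frac{35}{16}\right)} = \frac{1}{\frac{35}{16} \cdot \frac{6515}{16}} = \frac{1}{\frac{228025}{256}} = \frac{256}{228025} \approx 0.0011227$)
$L - y = \frac{256}{228025} - 95361 = - \frac{21744691769}{228025}$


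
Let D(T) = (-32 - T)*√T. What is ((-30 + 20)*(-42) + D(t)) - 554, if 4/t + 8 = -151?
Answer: -134 - 10168*I*√159/25281 ≈ -134.0 - 5.0715*I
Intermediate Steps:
t = -4/159 (t = 4/(-8 - 151) = 4/(-159) = 4*(-1/159) = -4/159 ≈ -0.025157)
D(T) = √T*(-32 - T)
((-30 + 20)*(-42) + D(t)) - 554 = ((-30 + 20)*(-42) + √(-4/159)*(-32 - 1*(-4/159))) - 554 = (-10*(-42) + (2*I*√159/159)*(-32 + 4/159)) - 554 = (420 + (2*I*√159/159)*(-5084/159)) - 554 = (420 - 10168*I*√159/25281) - 554 = -134 - 10168*I*√159/25281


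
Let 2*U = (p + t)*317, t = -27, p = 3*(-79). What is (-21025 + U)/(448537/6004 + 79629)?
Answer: -377465476/478541053 ≈ -0.78878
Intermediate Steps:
p = -237
U = -41844 (U = ((-237 - 27)*317)/2 = (-264*317)/2 = (½)*(-83688) = -41844)
(-21025 + U)/(448537/6004 + 79629) = (-21025 - 41844)/(448537/6004 + 79629) = -62869/(448537*(1/6004) + 79629) = -62869/(448537/6004 + 79629) = -62869/478541053/6004 = -62869*6004/478541053 = -377465476/478541053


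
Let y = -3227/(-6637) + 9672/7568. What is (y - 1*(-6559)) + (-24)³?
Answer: -45602966655/6278602 ≈ -7263.2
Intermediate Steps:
y = 11076875/6278602 (y = -3227*(-1/6637) + 9672*(1/7568) = 3227/6637 + 1209/946 = 11076875/6278602 ≈ 1.7642)
(y - 1*(-6559)) + (-24)³ = (11076875/6278602 - 1*(-6559)) + (-24)³ = (11076875/6278602 + 6559) - 13824 = 41192427393/6278602 - 13824 = -45602966655/6278602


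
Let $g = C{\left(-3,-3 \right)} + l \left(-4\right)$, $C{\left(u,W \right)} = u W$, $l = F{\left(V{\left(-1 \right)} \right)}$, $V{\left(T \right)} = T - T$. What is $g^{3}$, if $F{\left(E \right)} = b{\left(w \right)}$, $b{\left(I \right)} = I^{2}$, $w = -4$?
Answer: $-166375$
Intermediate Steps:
$V{\left(T \right)} = 0$
$F{\left(E \right)} = 16$ ($F{\left(E \right)} = \left(-4\right)^{2} = 16$)
$l = 16$
$C{\left(u,W \right)} = W u$
$g = -55$ ($g = \left(-3\right) \left(-3\right) + 16 \left(-4\right) = 9 - 64 = -55$)
$g^{3} = \left(-55\right)^{3} = -166375$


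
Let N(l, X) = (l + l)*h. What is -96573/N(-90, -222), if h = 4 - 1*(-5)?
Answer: 32191/540 ≈ 59.613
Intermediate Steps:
h = 9 (h = 4 + 5 = 9)
N(l, X) = 18*l (N(l, X) = (l + l)*9 = (2*l)*9 = 18*l)
-96573/N(-90, -222) = -96573/(18*(-90)) = -96573/(-1620) = -96573*(-1/1620) = 32191/540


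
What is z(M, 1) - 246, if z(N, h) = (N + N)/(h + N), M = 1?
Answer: -245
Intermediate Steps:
z(N, h) = 2*N/(N + h) (z(N, h) = (2*N)/(N + h) = 2*N/(N + h))
z(M, 1) - 246 = 2*1/(1 + 1) - 246 = 2*1/2 - 246 = 2*1*(½) - 246 = 1 - 246 = -245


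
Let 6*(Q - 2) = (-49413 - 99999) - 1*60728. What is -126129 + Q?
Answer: -483451/3 ≈ -1.6115e+5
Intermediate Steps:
Q = -105064/3 (Q = 2 + ((-49413 - 99999) - 1*60728)/6 = 2 + (-149412 - 60728)/6 = 2 + (1/6)*(-210140) = 2 - 105070/3 = -105064/3 ≈ -35021.)
-126129 + Q = -126129 - 105064/3 = -483451/3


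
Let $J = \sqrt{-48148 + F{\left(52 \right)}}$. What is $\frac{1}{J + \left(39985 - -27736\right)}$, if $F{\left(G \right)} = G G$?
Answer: $\frac{67721}{4586179285} - \frac{2 i \sqrt{11361}}{4586179285} \approx 1.4766 \cdot 10^{-5} - 4.6482 \cdot 10^{-8} i$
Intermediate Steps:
$F{\left(G \right)} = G^{2}$
$J = 2 i \sqrt{11361}$ ($J = \sqrt{-48148 + 52^{2}} = \sqrt{-48148 + 2704} = \sqrt{-45444} = 2 i \sqrt{11361} \approx 213.18 i$)
$\frac{1}{J + \left(39985 - -27736\right)} = \frac{1}{2 i \sqrt{11361} + \left(39985 - -27736\right)} = \frac{1}{2 i \sqrt{11361} + \left(39985 + 27736\right)} = \frac{1}{2 i \sqrt{11361} + 67721} = \frac{1}{67721 + 2 i \sqrt{11361}}$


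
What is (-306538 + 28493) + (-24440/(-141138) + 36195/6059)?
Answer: -118883177442760/427577571 ≈ -2.7804e+5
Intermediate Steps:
(-306538 + 28493) + (-24440/(-141138) + 36195/6059) = -278045 + (-24440*(-1/141138) + 36195*(1/6059)) = -278045 + (12220/70569 + 36195/6059) = -278045 + 2628285935/427577571 = -118883177442760/427577571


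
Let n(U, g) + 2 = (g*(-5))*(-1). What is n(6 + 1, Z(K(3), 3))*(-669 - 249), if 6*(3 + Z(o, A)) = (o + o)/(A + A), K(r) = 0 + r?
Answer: 14841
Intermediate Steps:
K(r) = r
Z(o, A) = -3 + o/(6*A) (Z(o, A) = -3 + ((o + o)/(A + A))/6 = -3 + ((2*o)/((2*A)))/6 = -3 + ((2*o)*(1/(2*A)))/6 = -3 + (o/A)/6 = -3 + o/(6*A))
n(U, g) = -2 + 5*g (n(U, g) = -2 + (g*(-5))*(-1) = -2 - 5*g*(-1) = -2 + 5*g)
n(6 + 1, Z(K(3), 3))*(-669 - 249) = (-2 + 5*(-3 + (⅙)*3/3))*(-669 - 249) = (-2 + 5*(-3 + (⅙)*3*(⅓)))*(-918) = (-2 + 5*(-3 + ⅙))*(-918) = (-2 + 5*(-17/6))*(-918) = (-2 - 85/6)*(-918) = -97/6*(-918) = 14841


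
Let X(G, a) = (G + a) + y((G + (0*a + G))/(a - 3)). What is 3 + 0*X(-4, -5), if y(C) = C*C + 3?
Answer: 3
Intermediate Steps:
y(C) = 3 + C² (y(C) = C² + 3 = 3 + C²)
X(G, a) = 3 + G + a + 4*G²/(-3 + a)² (X(G, a) = (G + a) + (3 + ((G + (0*a + G))/(a - 3))²) = (G + a) + (3 + ((G + (0 + G))/(-3 + a))²) = (G + a) + (3 + ((G + G)/(-3 + a))²) = (G + a) + (3 + ((2*G)/(-3 + a))²) = (G + a) + (3 + (2*G/(-3 + a))²) = (G + a) + (3 + 4*G²/(-3 + a)²) = 3 + G + a + 4*G²/(-3 + a)²)
3 + 0*X(-4, -5) = 3 + 0*(3 - 4 - 5 + 4*(-4)²/(-3 - 5)²) = 3 + 0*(3 - 4 - 5 + 4*16/(-8)²) = 3 + 0*(3 - 4 - 5 + 4*16*(1/64)) = 3 + 0*(3 - 4 - 5 + 1) = 3 + 0*(-5) = 3 + 0 = 3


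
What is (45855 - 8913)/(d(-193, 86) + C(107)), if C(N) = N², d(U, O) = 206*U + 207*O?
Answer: -36942/10507 ≈ -3.5159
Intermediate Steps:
(45855 - 8913)/(d(-193, 86) + C(107)) = (45855 - 8913)/((206*(-193) + 207*86) + 107²) = 36942/((-39758 + 17802) + 11449) = 36942/(-21956 + 11449) = 36942/(-10507) = 36942*(-1/10507) = -36942/10507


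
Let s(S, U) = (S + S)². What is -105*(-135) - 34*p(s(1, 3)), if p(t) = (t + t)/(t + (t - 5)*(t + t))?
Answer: 14243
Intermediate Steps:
s(S, U) = 4*S² (s(S, U) = (2*S)² = 4*S²)
p(t) = 2*t/(t + 2*t*(-5 + t)) (p(t) = (2*t)/(t + (-5 + t)*(2*t)) = (2*t)/(t + 2*t*(-5 + t)) = 2*t/(t + 2*t*(-5 + t)))
-105*(-135) - 34*p(s(1, 3)) = -105*(-135) - 68/(-9 + 2*(4*1²)) = 14175 - 68/(-9 + 2*(4*1)) = 14175 - 68/(-9 + 2*4) = 14175 - 68/(-9 + 8) = 14175 - 68/(-1) = 14175 - 68*(-1) = 14175 - 34*(-2) = 14175 + 68 = 14243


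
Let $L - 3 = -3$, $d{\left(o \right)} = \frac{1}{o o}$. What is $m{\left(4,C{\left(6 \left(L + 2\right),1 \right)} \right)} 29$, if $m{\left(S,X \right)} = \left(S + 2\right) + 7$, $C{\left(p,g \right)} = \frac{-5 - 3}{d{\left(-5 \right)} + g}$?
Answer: $377$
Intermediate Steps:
$d{\left(o \right)} = \frac{1}{o^{2}}$
$L = 0$ ($L = 3 - 3 = 0$)
$C{\left(p,g \right)} = - \frac{8}{\frac{1}{25} + g}$ ($C{\left(p,g \right)} = \frac{-5 - 3}{\frac{1}{25} + g} = - \frac{8}{\frac{1}{25} + g}$)
$m{\left(S,X \right)} = 9 + S$ ($m{\left(S,X \right)} = \left(2 + S\right) + 7 = 9 + S$)
$m{\left(4,C{\left(6 \left(L + 2\right),1 \right)} \right)} 29 = \left(9 + 4\right) 29 = 13 \cdot 29 = 377$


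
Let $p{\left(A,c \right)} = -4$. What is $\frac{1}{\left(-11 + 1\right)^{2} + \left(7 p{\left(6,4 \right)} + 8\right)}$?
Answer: $\frac{1}{80} \approx 0.0125$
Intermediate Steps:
$\frac{1}{\left(-11 + 1\right)^{2} + \left(7 p{\left(6,4 \right)} + 8\right)} = \frac{1}{\left(-11 + 1\right)^{2} + \left(7 \left(-4\right) + 8\right)} = \frac{1}{\left(-10\right)^{2} + \left(-28 + 8\right)} = \frac{1}{100 - 20} = \frac{1}{80}$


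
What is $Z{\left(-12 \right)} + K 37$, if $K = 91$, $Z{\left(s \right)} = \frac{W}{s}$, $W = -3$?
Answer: $\frac{13469}{4} \approx 3367.3$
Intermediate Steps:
$Z{\left(s \right)} = - \frac{3}{s}$
$Z{\left(-12 \right)} + K 37 = - \frac{3}{-12} + 91 \cdot 37 = \left(-3\right) \left(- \frac{1}{12}\right) + 3367 = \frac{1}{4} + 3367 = \frac{13469}{4}$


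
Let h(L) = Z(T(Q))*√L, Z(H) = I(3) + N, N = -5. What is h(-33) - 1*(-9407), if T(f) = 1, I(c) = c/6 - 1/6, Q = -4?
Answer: 9407 - 14*I*√33/3 ≈ 9407.0 - 26.808*I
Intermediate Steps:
I(c) = -⅙ + c/6 (I(c) = c*(⅙) - 1*⅙ = c/6 - ⅙ = -⅙ + c/6)
Z(H) = -14/3 (Z(H) = (-⅙ + (⅙)*3) - 5 = (-⅙ + ½) - 5 = ⅓ - 5 = -14/3)
h(L) = -14*√L/3
h(-33) - 1*(-9407) = -14*I*√33/3 - 1*(-9407) = -14*I*√33/3 + 9407 = 9407 - 14*I*√33/3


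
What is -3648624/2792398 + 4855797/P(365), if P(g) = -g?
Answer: -968617827069/72801805 ≈ -13305.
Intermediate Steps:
-3648624/2792398 + 4855797/P(365) = -3648624/2792398 + 4855797/((-1*365)) = -3648624*1/2792398 + 4855797/(-365) = -260616/199457 + 4855797*(-1/365) = -260616/199457 - 4855797/365 = -968617827069/72801805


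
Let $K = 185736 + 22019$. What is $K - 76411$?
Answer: $131344$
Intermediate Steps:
$K = 207755$
$K - 76411 = 207755 - 76411 = 131344$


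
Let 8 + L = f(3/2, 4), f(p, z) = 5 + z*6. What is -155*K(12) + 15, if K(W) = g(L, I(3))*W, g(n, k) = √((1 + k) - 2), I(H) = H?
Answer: 15 - 1860*√2 ≈ -2615.4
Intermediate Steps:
f(p, z) = 5 + 6*z
L = 21 (L = -8 + (5 + 6*4) = -8 + (5 + 24) = -8 + 29 = 21)
g(n, k) = √(-1 + k)
K(W) = W*√2 (K(W) = √(-1 + 3)*W = √2*W = W*√2)
-155*K(12) + 15 = -1860*√2 + 15 = 15 - 1860*√2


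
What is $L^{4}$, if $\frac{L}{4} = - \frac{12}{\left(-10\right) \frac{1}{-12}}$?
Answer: $\frac{6879707136}{625} \approx 1.1008 \cdot 10^{7}$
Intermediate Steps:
$L = - \frac{288}{5}$ ($L = 4 \left(- \frac{12}{\left(-10\right) \frac{1}{-12}}\right) = 4 \left(- \frac{12}{\left(-10\right) \left(- \frac{1}{12}\right)}\right) = 4 \left(- \frac{12}{\frac{5}{6}}\right) = 4 \left(\left(-12\right) \frac{6}{5}\right) = 4 \left(- \frac{72}{5}\right) = - \frac{288}{5} \approx -57.6$)
$L^{4} = \left(- \frac{288}{5}\right)^{4} = \frac{6879707136}{625}$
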